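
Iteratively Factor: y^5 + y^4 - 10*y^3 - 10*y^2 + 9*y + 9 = (y + 3)*(y^4 - 2*y^3 - 4*y^2 + 2*y + 3) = (y - 3)*(y + 3)*(y^3 + y^2 - y - 1) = (y - 3)*(y + 1)*(y + 3)*(y^2 - 1) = (y - 3)*(y + 1)^2*(y + 3)*(y - 1)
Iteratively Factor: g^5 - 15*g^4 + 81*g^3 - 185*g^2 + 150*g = (g - 5)*(g^4 - 10*g^3 + 31*g^2 - 30*g) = (g - 5)*(g - 2)*(g^3 - 8*g^2 + 15*g) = (g - 5)^2*(g - 2)*(g^2 - 3*g) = g*(g - 5)^2*(g - 2)*(g - 3)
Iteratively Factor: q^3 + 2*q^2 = (q)*(q^2 + 2*q) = q*(q + 2)*(q)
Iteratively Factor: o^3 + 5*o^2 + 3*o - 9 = (o + 3)*(o^2 + 2*o - 3) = (o + 3)^2*(o - 1)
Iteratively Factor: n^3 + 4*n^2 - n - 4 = (n + 1)*(n^2 + 3*n - 4) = (n + 1)*(n + 4)*(n - 1)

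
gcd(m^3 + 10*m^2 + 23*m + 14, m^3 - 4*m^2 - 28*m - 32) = m + 2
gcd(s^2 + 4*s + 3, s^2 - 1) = s + 1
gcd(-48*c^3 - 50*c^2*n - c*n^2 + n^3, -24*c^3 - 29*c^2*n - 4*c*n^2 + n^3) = 8*c^2 + 7*c*n - n^2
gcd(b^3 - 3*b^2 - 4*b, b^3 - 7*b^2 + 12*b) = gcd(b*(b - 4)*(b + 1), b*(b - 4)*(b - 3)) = b^2 - 4*b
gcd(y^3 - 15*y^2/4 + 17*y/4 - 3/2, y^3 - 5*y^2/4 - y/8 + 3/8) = y^2 - 7*y/4 + 3/4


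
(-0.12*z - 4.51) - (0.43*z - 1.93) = -0.55*z - 2.58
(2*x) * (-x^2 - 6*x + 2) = -2*x^3 - 12*x^2 + 4*x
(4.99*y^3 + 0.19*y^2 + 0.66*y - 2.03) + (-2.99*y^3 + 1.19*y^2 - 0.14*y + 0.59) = 2.0*y^3 + 1.38*y^2 + 0.52*y - 1.44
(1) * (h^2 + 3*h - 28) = h^2 + 3*h - 28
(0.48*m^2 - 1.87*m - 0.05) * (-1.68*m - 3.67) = -0.8064*m^3 + 1.38*m^2 + 6.9469*m + 0.1835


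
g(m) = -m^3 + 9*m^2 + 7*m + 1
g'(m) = -3*m^2 + 18*m + 7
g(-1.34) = 10.19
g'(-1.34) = -22.51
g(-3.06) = 92.51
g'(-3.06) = -76.17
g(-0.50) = -0.12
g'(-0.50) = -2.75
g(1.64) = 32.28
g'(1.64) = 28.45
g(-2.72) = 68.67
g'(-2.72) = -64.16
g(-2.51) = 55.94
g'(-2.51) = -57.08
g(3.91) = 106.19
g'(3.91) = 31.52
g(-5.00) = 316.00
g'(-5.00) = -158.00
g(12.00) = -347.00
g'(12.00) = -209.00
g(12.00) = -347.00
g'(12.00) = -209.00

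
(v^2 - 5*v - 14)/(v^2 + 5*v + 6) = (v - 7)/(v + 3)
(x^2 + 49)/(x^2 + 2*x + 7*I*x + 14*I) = (x - 7*I)/(x + 2)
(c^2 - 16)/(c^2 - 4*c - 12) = (16 - c^2)/(-c^2 + 4*c + 12)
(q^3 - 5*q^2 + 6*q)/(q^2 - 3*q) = q - 2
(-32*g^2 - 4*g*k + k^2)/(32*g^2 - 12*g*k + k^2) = (-4*g - k)/(4*g - k)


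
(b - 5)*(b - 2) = b^2 - 7*b + 10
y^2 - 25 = (y - 5)*(y + 5)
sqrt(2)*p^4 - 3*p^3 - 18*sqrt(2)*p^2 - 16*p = p*(p - 4*sqrt(2))*(p + 2*sqrt(2))*(sqrt(2)*p + 1)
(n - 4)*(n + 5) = n^2 + n - 20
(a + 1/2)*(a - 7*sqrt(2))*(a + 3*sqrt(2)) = a^3 - 4*sqrt(2)*a^2 + a^2/2 - 42*a - 2*sqrt(2)*a - 21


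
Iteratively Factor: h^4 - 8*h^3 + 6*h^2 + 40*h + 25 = (h - 5)*(h^3 - 3*h^2 - 9*h - 5) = (h - 5)*(h + 1)*(h^2 - 4*h - 5) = (h - 5)*(h + 1)^2*(h - 5)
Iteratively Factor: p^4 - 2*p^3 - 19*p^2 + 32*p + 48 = (p + 4)*(p^3 - 6*p^2 + 5*p + 12) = (p - 4)*(p + 4)*(p^2 - 2*p - 3) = (p - 4)*(p - 3)*(p + 4)*(p + 1)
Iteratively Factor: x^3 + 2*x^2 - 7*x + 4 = (x + 4)*(x^2 - 2*x + 1) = (x - 1)*(x + 4)*(x - 1)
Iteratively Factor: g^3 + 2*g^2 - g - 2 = (g - 1)*(g^2 + 3*g + 2) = (g - 1)*(g + 1)*(g + 2)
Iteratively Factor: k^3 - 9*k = (k)*(k^2 - 9) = k*(k + 3)*(k - 3)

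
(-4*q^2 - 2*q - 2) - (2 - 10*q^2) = 6*q^2 - 2*q - 4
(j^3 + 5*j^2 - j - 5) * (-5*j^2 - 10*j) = -5*j^5 - 35*j^4 - 45*j^3 + 35*j^2 + 50*j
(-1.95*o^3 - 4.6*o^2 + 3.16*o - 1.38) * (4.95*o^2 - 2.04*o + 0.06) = -9.6525*o^5 - 18.792*o^4 + 24.909*o^3 - 13.5534*o^2 + 3.0048*o - 0.0828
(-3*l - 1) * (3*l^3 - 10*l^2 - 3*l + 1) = -9*l^4 + 27*l^3 + 19*l^2 - 1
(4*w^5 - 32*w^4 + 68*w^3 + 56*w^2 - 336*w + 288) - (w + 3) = 4*w^5 - 32*w^4 + 68*w^3 + 56*w^2 - 337*w + 285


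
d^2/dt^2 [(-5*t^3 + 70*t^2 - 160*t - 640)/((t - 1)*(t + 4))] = 30*(-29*t^3 - 60*t^2 - 528*t - 608)/(t^6 + 9*t^5 + 15*t^4 - 45*t^3 - 60*t^2 + 144*t - 64)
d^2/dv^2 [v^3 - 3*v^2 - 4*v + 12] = 6*v - 6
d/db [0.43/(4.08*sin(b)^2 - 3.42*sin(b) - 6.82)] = (1.4706 - 3.5088*sin(b))*cos(b)/(-4.08*sin(b)^2 + 3.42*sin(b) + 6.82)^2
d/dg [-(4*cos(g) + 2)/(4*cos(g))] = -sin(g)/(2*cos(g)^2)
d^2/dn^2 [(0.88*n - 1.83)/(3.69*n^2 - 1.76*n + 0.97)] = ((16.603 - 19.4832*n)*(3.69*n^2 - 1.76*n + 0.97) + (0.88*n - 1.83)*(7.38*n - 1.76)*(14.76*n - 3.52))/(3.69*n^2 - 1.76*n + 0.97)^3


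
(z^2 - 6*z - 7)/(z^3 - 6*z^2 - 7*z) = 1/z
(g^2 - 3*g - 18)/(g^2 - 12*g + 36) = (g + 3)/(g - 6)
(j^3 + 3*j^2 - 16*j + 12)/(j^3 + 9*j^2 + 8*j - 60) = (j - 1)/(j + 5)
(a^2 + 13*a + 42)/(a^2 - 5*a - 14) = (a^2 + 13*a + 42)/(a^2 - 5*a - 14)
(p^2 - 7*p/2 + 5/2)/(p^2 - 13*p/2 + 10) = (p - 1)/(p - 4)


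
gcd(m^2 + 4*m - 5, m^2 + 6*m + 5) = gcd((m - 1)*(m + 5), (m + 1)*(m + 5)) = m + 5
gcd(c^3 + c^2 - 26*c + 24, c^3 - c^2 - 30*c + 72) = c^2 + 2*c - 24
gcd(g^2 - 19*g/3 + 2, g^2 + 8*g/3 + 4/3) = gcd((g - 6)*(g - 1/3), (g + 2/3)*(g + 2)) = 1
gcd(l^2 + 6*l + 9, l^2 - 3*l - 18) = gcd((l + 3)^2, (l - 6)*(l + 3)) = l + 3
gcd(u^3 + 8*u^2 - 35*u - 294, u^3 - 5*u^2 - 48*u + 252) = u^2 + u - 42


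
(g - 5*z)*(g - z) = g^2 - 6*g*z + 5*z^2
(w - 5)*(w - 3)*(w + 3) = w^3 - 5*w^2 - 9*w + 45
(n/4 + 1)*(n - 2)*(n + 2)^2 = n^4/4 + 3*n^3/2 + n^2 - 6*n - 8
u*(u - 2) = u^2 - 2*u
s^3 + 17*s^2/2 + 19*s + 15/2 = (s + 1/2)*(s + 3)*(s + 5)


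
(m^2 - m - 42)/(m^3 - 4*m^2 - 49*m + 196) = (m + 6)/(m^2 + 3*m - 28)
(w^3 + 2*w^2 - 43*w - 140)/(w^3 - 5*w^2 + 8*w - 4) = (w^3 + 2*w^2 - 43*w - 140)/(w^3 - 5*w^2 + 8*w - 4)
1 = 1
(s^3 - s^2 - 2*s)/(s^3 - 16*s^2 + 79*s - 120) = s*(s^2 - s - 2)/(s^3 - 16*s^2 + 79*s - 120)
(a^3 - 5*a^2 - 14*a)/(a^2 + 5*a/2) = 2*(a^2 - 5*a - 14)/(2*a + 5)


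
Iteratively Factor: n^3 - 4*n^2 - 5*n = (n - 5)*(n^2 + n) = n*(n - 5)*(n + 1)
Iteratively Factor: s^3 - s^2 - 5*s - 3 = (s - 3)*(s^2 + 2*s + 1) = (s - 3)*(s + 1)*(s + 1)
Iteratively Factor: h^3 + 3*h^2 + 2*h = (h)*(h^2 + 3*h + 2) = h*(h + 2)*(h + 1)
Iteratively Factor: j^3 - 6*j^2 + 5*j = (j - 1)*(j^2 - 5*j) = (j - 5)*(j - 1)*(j)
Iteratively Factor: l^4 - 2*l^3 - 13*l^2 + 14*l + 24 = (l + 3)*(l^3 - 5*l^2 + 2*l + 8) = (l - 2)*(l + 3)*(l^2 - 3*l - 4) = (l - 2)*(l + 1)*(l + 3)*(l - 4)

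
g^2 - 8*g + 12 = (g - 6)*(g - 2)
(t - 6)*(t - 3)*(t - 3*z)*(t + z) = t^4 - 2*t^3*z - 9*t^3 - 3*t^2*z^2 + 18*t^2*z + 18*t^2 + 27*t*z^2 - 36*t*z - 54*z^2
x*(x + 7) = x^2 + 7*x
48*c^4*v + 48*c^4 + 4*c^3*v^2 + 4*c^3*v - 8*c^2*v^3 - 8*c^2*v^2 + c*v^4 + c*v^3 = (-6*c + v)*(-4*c + v)*(2*c + v)*(c*v + c)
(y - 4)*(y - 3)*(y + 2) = y^3 - 5*y^2 - 2*y + 24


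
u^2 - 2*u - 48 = (u - 8)*(u + 6)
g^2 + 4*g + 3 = (g + 1)*(g + 3)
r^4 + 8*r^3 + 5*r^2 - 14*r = r*(r - 1)*(r + 2)*(r + 7)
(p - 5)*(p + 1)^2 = p^3 - 3*p^2 - 9*p - 5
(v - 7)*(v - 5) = v^2 - 12*v + 35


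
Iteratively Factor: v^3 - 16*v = (v)*(v^2 - 16) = v*(v + 4)*(v - 4)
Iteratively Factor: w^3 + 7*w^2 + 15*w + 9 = (w + 3)*(w^2 + 4*w + 3) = (w + 3)^2*(w + 1)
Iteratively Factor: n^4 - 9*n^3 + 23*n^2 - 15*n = (n - 1)*(n^3 - 8*n^2 + 15*n) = (n - 3)*(n - 1)*(n^2 - 5*n) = (n - 5)*(n - 3)*(n - 1)*(n)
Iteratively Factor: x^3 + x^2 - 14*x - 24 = (x + 3)*(x^2 - 2*x - 8) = (x - 4)*(x + 3)*(x + 2)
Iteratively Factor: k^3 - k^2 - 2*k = (k)*(k^2 - k - 2) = k*(k + 1)*(k - 2)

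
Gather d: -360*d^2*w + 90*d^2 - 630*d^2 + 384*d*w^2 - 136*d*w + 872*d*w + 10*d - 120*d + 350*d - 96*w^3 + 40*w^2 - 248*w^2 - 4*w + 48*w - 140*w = d^2*(-360*w - 540) + d*(384*w^2 + 736*w + 240) - 96*w^3 - 208*w^2 - 96*w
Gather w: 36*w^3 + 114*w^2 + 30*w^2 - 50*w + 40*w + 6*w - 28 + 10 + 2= 36*w^3 + 144*w^2 - 4*w - 16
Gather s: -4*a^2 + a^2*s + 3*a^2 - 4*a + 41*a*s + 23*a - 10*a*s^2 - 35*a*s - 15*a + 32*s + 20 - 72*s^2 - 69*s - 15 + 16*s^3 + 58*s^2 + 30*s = -a^2 + 4*a + 16*s^3 + s^2*(-10*a - 14) + s*(a^2 + 6*a - 7) + 5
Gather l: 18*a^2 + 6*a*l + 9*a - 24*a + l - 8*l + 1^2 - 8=18*a^2 - 15*a + l*(6*a - 7) - 7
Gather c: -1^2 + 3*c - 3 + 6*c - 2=9*c - 6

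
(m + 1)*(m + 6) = m^2 + 7*m + 6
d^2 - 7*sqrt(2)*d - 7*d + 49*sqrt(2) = (d - 7)*(d - 7*sqrt(2))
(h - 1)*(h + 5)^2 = h^3 + 9*h^2 + 15*h - 25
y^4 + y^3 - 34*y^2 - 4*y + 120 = (y - 5)*(y - 2)*(y + 2)*(y + 6)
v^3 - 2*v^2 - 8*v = v*(v - 4)*(v + 2)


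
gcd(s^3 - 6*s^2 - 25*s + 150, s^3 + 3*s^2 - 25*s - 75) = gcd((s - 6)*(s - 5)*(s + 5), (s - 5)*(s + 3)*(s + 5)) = s^2 - 25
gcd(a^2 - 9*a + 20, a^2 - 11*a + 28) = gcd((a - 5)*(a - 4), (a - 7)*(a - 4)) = a - 4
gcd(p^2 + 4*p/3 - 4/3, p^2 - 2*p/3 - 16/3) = p + 2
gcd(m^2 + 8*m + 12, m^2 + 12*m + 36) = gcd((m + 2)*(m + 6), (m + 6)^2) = m + 6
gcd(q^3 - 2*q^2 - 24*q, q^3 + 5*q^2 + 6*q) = q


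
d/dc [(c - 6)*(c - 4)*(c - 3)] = 3*c^2 - 26*c + 54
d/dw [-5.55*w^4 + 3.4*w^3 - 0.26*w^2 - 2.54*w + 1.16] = -22.2*w^3 + 10.2*w^2 - 0.52*w - 2.54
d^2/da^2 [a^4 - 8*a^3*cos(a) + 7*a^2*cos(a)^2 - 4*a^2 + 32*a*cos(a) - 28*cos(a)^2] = 8*a^3*cos(a) + 48*a^2*sin(a) - 14*a^2*cos(2*a) + 12*a^2 - 28*a*sin(2*a) - 80*a*cos(a) - 64*sin(a) + 63*cos(2*a) - 1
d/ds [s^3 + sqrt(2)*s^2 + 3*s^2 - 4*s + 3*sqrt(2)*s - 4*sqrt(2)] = 3*s^2 + 2*sqrt(2)*s + 6*s - 4 + 3*sqrt(2)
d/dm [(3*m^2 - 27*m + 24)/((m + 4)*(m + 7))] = 60*(m^2 + 2*m - 17)/(m^4 + 22*m^3 + 177*m^2 + 616*m + 784)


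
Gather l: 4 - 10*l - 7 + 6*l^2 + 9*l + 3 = 6*l^2 - l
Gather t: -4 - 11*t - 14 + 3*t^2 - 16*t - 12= 3*t^2 - 27*t - 30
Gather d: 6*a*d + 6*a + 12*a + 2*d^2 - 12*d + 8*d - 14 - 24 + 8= 18*a + 2*d^2 + d*(6*a - 4) - 30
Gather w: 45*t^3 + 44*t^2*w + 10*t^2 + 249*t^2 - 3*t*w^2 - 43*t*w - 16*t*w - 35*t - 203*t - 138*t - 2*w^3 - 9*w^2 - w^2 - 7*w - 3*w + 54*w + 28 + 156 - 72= 45*t^3 + 259*t^2 - 376*t - 2*w^3 + w^2*(-3*t - 10) + w*(44*t^2 - 59*t + 44) + 112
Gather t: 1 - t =1 - t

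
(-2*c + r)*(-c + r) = 2*c^2 - 3*c*r + r^2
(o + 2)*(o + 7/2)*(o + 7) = o^3 + 25*o^2/2 + 91*o/2 + 49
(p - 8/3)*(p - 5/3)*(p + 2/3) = p^3 - 11*p^2/3 + 14*p/9 + 80/27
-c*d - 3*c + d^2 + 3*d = (-c + d)*(d + 3)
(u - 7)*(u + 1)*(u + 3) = u^3 - 3*u^2 - 25*u - 21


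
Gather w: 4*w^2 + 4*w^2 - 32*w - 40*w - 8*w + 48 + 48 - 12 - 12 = 8*w^2 - 80*w + 72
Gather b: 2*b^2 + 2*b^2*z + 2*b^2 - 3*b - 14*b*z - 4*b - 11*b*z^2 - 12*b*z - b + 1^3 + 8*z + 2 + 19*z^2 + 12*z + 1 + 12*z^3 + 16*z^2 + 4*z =b^2*(2*z + 4) + b*(-11*z^2 - 26*z - 8) + 12*z^3 + 35*z^2 + 24*z + 4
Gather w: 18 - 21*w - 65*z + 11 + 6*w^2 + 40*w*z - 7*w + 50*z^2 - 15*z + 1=6*w^2 + w*(40*z - 28) + 50*z^2 - 80*z + 30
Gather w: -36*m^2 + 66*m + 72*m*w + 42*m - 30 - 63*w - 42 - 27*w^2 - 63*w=-36*m^2 + 108*m - 27*w^2 + w*(72*m - 126) - 72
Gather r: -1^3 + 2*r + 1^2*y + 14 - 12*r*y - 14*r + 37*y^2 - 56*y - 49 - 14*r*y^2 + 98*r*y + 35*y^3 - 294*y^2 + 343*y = r*(-14*y^2 + 86*y - 12) + 35*y^3 - 257*y^2 + 288*y - 36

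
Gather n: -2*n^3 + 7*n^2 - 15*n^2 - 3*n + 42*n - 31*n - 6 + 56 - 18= -2*n^3 - 8*n^2 + 8*n + 32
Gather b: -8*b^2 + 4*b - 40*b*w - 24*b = -8*b^2 + b*(-40*w - 20)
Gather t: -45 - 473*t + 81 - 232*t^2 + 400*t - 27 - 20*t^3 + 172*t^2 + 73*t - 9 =-20*t^3 - 60*t^2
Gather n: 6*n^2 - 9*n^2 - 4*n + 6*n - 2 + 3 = -3*n^2 + 2*n + 1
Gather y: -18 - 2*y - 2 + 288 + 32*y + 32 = 30*y + 300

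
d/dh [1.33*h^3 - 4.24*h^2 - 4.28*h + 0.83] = 3.99*h^2 - 8.48*h - 4.28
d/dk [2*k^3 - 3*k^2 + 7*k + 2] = 6*k^2 - 6*k + 7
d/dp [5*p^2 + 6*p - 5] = 10*p + 6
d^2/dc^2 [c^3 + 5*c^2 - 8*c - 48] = 6*c + 10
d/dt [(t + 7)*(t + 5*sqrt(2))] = 2*t + 7 + 5*sqrt(2)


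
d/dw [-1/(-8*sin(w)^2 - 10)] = -2*sin(2*w)/(2*cos(2*w) - 7)^2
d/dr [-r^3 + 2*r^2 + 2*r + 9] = -3*r^2 + 4*r + 2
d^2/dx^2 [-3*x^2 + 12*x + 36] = -6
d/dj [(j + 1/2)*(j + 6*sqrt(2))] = 2*j + 1/2 + 6*sqrt(2)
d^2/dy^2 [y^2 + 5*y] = 2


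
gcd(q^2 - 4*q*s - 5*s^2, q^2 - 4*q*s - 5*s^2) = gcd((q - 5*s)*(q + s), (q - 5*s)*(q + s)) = q^2 - 4*q*s - 5*s^2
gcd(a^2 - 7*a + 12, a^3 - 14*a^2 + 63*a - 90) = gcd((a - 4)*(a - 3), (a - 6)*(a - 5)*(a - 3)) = a - 3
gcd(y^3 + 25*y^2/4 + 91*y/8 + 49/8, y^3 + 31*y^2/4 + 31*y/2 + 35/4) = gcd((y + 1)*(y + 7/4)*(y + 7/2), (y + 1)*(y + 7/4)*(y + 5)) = y^2 + 11*y/4 + 7/4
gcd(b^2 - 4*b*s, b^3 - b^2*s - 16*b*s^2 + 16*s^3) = -b + 4*s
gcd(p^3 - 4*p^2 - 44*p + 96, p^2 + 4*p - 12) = p^2 + 4*p - 12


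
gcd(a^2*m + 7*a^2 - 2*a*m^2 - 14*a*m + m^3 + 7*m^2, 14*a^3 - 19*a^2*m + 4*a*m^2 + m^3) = a - m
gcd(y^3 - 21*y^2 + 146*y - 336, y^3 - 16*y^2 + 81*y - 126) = y^2 - 13*y + 42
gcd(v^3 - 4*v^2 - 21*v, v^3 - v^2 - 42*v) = v^2 - 7*v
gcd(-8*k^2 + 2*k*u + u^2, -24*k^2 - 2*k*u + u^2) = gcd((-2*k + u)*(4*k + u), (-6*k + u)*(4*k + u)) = 4*k + u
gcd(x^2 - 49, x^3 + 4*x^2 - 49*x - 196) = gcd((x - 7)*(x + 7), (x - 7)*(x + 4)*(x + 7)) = x^2 - 49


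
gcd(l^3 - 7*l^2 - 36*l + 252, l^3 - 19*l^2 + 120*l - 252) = l^2 - 13*l + 42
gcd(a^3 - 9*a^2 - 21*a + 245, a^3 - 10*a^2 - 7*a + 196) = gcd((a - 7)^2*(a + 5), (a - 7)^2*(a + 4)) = a^2 - 14*a + 49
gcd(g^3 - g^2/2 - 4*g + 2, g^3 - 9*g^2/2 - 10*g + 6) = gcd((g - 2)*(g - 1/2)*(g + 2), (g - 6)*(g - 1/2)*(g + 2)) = g^2 + 3*g/2 - 1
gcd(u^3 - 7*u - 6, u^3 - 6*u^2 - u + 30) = u^2 - u - 6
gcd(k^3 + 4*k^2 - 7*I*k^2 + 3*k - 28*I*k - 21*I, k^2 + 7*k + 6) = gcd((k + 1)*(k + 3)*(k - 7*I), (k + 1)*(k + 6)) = k + 1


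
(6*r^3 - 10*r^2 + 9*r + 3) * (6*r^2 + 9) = 36*r^5 - 60*r^4 + 108*r^3 - 72*r^2 + 81*r + 27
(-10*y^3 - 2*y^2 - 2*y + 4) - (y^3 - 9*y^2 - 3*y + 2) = -11*y^3 + 7*y^2 + y + 2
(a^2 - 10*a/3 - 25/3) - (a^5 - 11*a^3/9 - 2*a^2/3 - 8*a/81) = -a^5 + 11*a^3/9 + 5*a^2/3 - 262*a/81 - 25/3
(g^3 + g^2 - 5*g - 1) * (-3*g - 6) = -3*g^4 - 9*g^3 + 9*g^2 + 33*g + 6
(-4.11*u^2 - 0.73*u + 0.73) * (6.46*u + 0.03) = -26.5506*u^3 - 4.8391*u^2 + 4.6939*u + 0.0219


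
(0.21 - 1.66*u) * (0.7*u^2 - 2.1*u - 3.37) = -1.162*u^3 + 3.633*u^2 + 5.1532*u - 0.7077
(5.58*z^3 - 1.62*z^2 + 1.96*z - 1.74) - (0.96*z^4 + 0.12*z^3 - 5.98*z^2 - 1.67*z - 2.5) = -0.96*z^4 + 5.46*z^3 + 4.36*z^2 + 3.63*z + 0.76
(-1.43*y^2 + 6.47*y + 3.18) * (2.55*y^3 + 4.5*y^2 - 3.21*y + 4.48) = -3.6465*y^5 + 10.0635*y^4 + 41.8143*y^3 - 12.8651*y^2 + 18.7778*y + 14.2464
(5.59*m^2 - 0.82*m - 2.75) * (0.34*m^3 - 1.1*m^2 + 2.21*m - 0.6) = 1.9006*m^5 - 6.4278*m^4 + 12.3209*m^3 - 2.1412*m^2 - 5.5855*m + 1.65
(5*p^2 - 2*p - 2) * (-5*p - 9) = -25*p^3 - 35*p^2 + 28*p + 18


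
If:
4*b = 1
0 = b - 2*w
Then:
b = 1/4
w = 1/8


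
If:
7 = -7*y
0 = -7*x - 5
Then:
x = -5/7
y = -1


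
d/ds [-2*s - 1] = -2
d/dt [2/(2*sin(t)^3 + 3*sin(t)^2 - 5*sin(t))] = 2*(-6*cos(t) - 6/tan(t) + 5*cos(t)/sin(t)^2)/((sin(t) - 1)^2*(2*sin(t) + 5)^2)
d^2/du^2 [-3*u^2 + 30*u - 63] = -6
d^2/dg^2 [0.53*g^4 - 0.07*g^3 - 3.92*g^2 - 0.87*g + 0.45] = 6.36*g^2 - 0.42*g - 7.84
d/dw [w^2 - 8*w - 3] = 2*w - 8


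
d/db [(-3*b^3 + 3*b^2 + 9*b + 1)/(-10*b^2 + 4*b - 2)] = (15*b^4 - 12*b^3 + 60*b^2 + 4*b - 11)/(2*(25*b^4 - 20*b^3 + 14*b^2 - 4*b + 1))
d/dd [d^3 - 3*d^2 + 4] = 3*d*(d - 2)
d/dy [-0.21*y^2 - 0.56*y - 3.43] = -0.42*y - 0.56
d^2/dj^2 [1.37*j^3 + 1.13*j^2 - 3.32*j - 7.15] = 8.22*j + 2.26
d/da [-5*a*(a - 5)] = 25 - 10*a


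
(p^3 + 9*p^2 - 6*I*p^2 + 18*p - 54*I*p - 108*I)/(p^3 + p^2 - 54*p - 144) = (p - 6*I)/(p - 8)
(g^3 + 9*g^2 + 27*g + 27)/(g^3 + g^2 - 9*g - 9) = (g^2 + 6*g + 9)/(g^2 - 2*g - 3)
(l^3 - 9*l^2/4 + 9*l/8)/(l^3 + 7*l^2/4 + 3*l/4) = (8*l^2 - 18*l + 9)/(2*(4*l^2 + 7*l + 3))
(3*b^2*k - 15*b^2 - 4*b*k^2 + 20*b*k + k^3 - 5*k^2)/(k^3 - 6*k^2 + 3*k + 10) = (3*b^2 - 4*b*k + k^2)/(k^2 - k - 2)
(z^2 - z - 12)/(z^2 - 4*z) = (z + 3)/z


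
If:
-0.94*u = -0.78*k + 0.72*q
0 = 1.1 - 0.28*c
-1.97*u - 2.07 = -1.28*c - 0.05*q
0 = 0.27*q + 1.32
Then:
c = 3.93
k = -2.85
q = -4.89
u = 1.38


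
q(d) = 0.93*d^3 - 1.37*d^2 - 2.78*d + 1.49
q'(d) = 2.79*d^2 - 2.74*d - 2.78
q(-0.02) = 1.55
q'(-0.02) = -2.72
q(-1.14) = 1.50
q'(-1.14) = 3.97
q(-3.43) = -42.62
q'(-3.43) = 39.44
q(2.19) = -1.40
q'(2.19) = 4.60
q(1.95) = -2.24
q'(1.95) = 2.49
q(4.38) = 41.18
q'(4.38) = 38.74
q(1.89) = -2.38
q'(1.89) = 2.01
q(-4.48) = -97.17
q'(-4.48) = 65.49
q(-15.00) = -3403.81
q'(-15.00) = 666.07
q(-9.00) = -762.43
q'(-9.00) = 247.87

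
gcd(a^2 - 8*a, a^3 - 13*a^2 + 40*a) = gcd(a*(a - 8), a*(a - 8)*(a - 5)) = a^2 - 8*a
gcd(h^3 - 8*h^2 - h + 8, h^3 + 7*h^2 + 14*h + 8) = h + 1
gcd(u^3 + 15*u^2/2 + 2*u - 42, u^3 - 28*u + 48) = u^2 + 4*u - 12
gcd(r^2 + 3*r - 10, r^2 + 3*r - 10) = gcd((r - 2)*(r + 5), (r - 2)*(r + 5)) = r^2 + 3*r - 10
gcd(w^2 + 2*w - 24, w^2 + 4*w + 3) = 1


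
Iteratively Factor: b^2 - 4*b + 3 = (b - 3)*(b - 1)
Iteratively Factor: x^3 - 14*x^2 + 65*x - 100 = (x - 5)*(x^2 - 9*x + 20) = (x - 5)^2*(x - 4)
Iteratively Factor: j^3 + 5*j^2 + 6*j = (j + 2)*(j^2 + 3*j) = (j + 2)*(j + 3)*(j)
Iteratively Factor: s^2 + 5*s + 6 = (s + 2)*(s + 3)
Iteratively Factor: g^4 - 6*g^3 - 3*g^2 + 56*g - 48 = (g - 4)*(g^3 - 2*g^2 - 11*g + 12) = (g - 4)*(g + 3)*(g^2 - 5*g + 4) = (g - 4)*(g - 1)*(g + 3)*(g - 4)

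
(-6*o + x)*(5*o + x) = -30*o^2 - o*x + x^2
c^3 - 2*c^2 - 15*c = c*(c - 5)*(c + 3)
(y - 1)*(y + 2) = y^2 + y - 2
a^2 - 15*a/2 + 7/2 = (a - 7)*(a - 1/2)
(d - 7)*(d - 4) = d^2 - 11*d + 28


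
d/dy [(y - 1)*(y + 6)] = 2*y + 5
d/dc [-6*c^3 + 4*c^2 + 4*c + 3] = -18*c^2 + 8*c + 4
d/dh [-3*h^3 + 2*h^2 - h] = -9*h^2 + 4*h - 1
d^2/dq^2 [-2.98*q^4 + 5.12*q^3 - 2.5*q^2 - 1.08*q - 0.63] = -35.76*q^2 + 30.72*q - 5.0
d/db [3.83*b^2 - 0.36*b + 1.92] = 7.66*b - 0.36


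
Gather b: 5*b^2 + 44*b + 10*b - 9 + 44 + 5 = 5*b^2 + 54*b + 40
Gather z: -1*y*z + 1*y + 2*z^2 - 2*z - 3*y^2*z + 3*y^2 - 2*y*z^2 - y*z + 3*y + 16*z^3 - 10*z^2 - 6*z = 3*y^2 + 4*y + 16*z^3 + z^2*(-2*y - 8) + z*(-3*y^2 - 2*y - 8)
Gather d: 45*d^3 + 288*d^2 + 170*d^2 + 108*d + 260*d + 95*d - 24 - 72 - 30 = 45*d^3 + 458*d^2 + 463*d - 126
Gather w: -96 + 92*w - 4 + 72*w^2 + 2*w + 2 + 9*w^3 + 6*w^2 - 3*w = 9*w^3 + 78*w^2 + 91*w - 98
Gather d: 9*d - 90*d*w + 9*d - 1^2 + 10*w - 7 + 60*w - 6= d*(18 - 90*w) + 70*w - 14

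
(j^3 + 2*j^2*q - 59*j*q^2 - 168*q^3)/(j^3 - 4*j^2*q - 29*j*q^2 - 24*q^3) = (j + 7*q)/(j + q)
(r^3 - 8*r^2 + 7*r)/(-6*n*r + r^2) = (-r^2 + 8*r - 7)/(6*n - r)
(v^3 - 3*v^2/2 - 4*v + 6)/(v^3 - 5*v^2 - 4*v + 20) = (v - 3/2)/(v - 5)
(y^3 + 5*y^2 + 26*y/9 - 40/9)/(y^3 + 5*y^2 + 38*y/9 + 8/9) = (9*y^2 + 9*y - 10)/(9*y^2 + 9*y + 2)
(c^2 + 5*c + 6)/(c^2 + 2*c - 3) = (c + 2)/(c - 1)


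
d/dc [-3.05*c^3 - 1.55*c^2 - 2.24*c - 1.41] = -9.15*c^2 - 3.1*c - 2.24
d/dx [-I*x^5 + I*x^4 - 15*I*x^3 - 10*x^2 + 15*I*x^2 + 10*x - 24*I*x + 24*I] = -5*I*x^4 + 4*I*x^3 - 45*I*x^2 - x*(20 - 30*I) + 10 - 24*I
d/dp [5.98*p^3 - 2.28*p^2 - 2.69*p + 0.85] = 17.94*p^2 - 4.56*p - 2.69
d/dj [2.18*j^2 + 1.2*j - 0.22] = 4.36*j + 1.2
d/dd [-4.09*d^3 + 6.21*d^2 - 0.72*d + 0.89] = -12.27*d^2 + 12.42*d - 0.72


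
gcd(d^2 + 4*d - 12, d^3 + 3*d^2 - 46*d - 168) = d + 6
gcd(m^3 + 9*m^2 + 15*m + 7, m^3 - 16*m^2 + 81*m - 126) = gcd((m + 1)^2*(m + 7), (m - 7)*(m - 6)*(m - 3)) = 1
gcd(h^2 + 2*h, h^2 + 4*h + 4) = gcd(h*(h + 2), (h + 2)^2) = h + 2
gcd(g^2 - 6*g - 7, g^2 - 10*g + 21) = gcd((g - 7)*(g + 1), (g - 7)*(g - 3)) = g - 7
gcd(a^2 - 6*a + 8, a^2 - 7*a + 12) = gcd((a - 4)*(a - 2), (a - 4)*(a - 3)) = a - 4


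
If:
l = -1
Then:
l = -1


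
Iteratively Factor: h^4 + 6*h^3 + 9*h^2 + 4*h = (h + 1)*(h^3 + 5*h^2 + 4*h) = (h + 1)*(h + 4)*(h^2 + h) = (h + 1)^2*(h + 4)*(h)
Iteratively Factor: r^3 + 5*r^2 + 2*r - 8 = (r + 4)*(r^2 + r - 2) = (r + 2)*(r + 4)*(r - 1)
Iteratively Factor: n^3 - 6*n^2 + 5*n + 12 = (n - 4)*(n^2 - 2*n - 3) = (n - 4)*(n + 1)*(n - 3)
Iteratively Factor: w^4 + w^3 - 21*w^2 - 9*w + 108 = (w + 4)*(w^3 - 3*w^2 - 9*w + 27) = (w - 3)*(w + 4)*(w^2 - 9) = (w - 3)^2*(w + 4)*(w + 3)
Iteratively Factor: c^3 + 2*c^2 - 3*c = (c - 1)*(c^2 + 3*c) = c*(c - 1)*(c + 3)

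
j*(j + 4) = j^2 + 4*j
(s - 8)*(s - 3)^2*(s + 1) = s^4 - 13*s^3 + 43*s^2 - 15*s - 72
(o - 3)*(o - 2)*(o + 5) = o^3 - 19*o + 30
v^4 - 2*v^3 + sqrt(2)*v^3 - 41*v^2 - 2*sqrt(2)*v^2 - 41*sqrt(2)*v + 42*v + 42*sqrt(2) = (v - 7)*(v - 1)*(v + 6)*(v + sqrt(2))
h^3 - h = h*(h - 1)*(h + 1)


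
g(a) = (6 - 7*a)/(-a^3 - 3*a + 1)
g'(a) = (6 - 7*a)*(3*a^2 + 3)/(-a^3 - 3*a + 1)^2 - 7/(-a^3 - 3*a + 1)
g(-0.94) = 2.71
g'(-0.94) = 1.78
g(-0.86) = 2.85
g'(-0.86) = 1.87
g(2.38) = 0.54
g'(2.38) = -0.20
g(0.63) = -1.39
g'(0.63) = 11.27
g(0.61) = -1.64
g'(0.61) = 13.00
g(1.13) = 0.50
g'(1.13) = 0.94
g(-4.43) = 0.37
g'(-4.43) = 0.15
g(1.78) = 0.65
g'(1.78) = -0.11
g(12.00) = 0.04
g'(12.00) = -0.00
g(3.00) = 0.43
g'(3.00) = -0.17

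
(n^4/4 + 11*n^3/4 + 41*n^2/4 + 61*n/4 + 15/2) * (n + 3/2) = n^5/4 + 25*n^4/8 + 115*n^3/8 + 245*n^2/8 + 243*n/8 + 45/4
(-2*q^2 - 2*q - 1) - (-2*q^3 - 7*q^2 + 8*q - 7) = 2*q^3 + 5*q^2 - 10*q + 6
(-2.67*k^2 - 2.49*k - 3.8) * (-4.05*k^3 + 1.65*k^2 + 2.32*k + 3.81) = 10.8135*k^5 + 5.679*k^4 + 5.0871*k^3 - 22.2195*k^2 - 18.3029*k - 14.478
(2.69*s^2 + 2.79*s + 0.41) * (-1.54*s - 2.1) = -4.1426*s^3 - 9.9456*s^2 - 6.4904*s - 0.861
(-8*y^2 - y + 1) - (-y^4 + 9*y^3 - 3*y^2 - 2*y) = y^4 - 9*y^3 - 5*y^2 + y + 1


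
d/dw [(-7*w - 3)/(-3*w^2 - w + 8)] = (21*w^2 + 7*w - (6*w + 1)*(7*w + 3) - 56)/(3*w^2 + w - 8)^2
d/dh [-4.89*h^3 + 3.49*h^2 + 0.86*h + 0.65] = -14.67*h^2 + 6.98*h + 0.86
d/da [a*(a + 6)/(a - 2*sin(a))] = (a*(a + 6)*(2*cos(a) - 1) + (a - 2*sin(a))*(2*a + 6))/(a - 2*sin(a))^2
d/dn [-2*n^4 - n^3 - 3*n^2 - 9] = n*(-8*n^2 - 3*n - 6)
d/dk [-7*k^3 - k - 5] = -21*k^2 - 1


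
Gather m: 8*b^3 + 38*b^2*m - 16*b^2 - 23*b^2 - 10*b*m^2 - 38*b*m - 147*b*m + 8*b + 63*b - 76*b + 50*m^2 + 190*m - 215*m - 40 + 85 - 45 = 8*b^3 - 39*b^2 - 5*b + m^2*(50 - 10*b) + m*(38*b^2 - 185*b - 25)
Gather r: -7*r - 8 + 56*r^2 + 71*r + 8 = 56*r^2 + 64*r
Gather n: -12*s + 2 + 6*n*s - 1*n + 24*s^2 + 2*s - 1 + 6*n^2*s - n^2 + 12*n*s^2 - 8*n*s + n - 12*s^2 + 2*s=n^2*(6*s - 1) + n*(12*s^2 - 2*s) + 12*s^2 - 8*s + 1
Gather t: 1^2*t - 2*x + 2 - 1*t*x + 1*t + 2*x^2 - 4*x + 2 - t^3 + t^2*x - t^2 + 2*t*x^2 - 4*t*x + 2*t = -t^3 + t^2*(x - 1) + t*(2*x^2 - 5*x + 4) + 2*x^2 - 6*x + 4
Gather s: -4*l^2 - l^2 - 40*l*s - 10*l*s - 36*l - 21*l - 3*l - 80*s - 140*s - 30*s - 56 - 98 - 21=-5*l^2 - 60*l + s*(-50*l - 250) - 175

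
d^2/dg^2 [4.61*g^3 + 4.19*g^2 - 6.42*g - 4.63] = 27.66*g + 8.38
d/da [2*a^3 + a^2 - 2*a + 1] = 6*a^2 + 2*a - 2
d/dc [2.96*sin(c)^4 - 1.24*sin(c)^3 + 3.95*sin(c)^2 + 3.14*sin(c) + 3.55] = (11.84*sin(c)^3 - 3.72*sin(c)^2 + 7.9*sin(c) + 3.14)*cos(c)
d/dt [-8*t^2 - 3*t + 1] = -16*t - 3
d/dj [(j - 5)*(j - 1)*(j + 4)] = 3*j^2 - 4*j - 19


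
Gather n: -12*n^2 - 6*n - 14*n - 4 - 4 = -12*n^2 - 20*n - 8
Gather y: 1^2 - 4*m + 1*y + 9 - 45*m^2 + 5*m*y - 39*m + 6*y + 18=-45*m^2 - 43*m + y*(5*m + 7) + 28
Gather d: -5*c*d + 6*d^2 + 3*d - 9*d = 6*d^2 + d*(-5*c - 6)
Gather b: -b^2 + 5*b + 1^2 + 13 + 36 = -b^2 + 5*b + 50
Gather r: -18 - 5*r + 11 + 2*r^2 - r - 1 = 2*r^2 - 6*r - 8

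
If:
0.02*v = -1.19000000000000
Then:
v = -59.50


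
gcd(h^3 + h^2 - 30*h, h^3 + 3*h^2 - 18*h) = h^2 + 6*h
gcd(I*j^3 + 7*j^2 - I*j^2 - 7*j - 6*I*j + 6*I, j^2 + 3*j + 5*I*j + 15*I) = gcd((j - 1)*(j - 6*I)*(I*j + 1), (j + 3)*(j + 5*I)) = 1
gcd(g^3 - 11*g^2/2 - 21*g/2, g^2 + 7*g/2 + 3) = g + 3/2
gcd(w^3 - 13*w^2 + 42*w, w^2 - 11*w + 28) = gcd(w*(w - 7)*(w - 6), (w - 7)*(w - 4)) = w - 7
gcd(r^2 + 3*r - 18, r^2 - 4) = 1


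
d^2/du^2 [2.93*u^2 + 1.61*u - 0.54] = 5.86000000000000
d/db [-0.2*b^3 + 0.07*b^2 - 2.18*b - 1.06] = -0.6*b^2 + 0.14*b - 2.18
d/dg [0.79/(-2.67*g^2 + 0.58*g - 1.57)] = (4.2186*g - 0.4582)/(2.67*g^2 - 0.58*g + 1.57)^2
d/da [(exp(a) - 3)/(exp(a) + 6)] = 9*exp(a)/(exp(a) + 6)^2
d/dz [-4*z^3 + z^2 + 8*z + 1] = -12*z^2 + 2*z + 8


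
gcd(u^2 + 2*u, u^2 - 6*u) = u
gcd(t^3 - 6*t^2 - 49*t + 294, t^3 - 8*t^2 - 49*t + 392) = t^2 - 49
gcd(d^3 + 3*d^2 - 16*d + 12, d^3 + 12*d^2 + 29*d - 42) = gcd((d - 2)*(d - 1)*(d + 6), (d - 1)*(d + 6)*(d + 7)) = d^2 + 5*d - 6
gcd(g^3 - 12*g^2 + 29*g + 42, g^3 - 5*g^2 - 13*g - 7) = g^2 - 6*g - 7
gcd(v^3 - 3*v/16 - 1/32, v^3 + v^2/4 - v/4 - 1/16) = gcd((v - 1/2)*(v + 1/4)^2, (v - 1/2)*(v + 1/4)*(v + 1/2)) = v^2 - v/4 - 1/8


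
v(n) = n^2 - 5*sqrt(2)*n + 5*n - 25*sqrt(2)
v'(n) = 2*n - 5*sqrt(2) + 5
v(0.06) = -35.48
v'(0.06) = -1.95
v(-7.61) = 38.32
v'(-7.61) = -17.29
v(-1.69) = -29.00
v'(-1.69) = -5.45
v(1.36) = -36.32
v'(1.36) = 0.65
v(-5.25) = 3.08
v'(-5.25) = -12.57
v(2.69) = -33.69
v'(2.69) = 3.31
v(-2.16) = -26.22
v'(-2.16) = -6.39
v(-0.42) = -34.31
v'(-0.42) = -2.91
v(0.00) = -35.36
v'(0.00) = -2.07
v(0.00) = -35.36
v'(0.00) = -2.07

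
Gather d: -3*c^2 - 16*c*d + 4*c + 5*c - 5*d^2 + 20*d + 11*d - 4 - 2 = -3*c^2 + 9*c - 5*d^2 + d*(31 - 16*c) - 6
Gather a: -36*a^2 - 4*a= -36*a^2 - 4*a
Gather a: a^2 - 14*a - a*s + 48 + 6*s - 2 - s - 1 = a^2 + a*(-s - 14) + 5*s + 45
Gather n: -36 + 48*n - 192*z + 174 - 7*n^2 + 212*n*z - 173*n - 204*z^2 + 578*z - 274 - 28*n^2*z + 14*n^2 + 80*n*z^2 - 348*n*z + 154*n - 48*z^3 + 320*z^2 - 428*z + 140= n^2*(7 - 28*z) + n*(80*z^2 - 136*z + 29) - 48*z^3 + 116*z^2 - 42*z + 4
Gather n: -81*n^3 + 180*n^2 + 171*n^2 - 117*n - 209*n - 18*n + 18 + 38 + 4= -81*n^3 + 351*n^2 - 344*n + 60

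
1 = 1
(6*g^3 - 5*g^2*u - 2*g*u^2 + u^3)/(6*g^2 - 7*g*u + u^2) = (-6*g^2 - g*u + u^2)/(-6*g + u)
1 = 1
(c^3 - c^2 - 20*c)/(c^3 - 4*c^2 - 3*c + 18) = c*(c^2 - c - 20)/(c^3 - 4*c^2 - 3*c + 18)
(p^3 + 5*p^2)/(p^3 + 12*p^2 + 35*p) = p/(p + 7)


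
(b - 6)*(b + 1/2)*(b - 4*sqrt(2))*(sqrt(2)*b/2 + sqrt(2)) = sqrt(2)*b^4/2 - 4*b^3 - 7*sqrt(2)*b^3/4 - 7*sqrt(2)*b^2 + 14*b^2 - 3*sqrt(2)*b + 56*b + 24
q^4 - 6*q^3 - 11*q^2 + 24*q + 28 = (q - 7)*(q - 2)*(q + 1)*(q + 2)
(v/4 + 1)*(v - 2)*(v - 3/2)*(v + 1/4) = v^4/4 + 3*v^3/16 - 87*v^2/32 + 37*v/16 + 3/4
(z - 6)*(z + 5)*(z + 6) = z^3 + 5*z^2 - 36*z - 180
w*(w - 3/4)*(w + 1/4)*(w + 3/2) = w^4 + w^3 - 15*w^2/16 - 9*w/32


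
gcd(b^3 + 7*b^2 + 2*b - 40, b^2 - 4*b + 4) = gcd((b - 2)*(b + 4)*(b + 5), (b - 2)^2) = b - 2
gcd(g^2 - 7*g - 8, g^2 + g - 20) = 1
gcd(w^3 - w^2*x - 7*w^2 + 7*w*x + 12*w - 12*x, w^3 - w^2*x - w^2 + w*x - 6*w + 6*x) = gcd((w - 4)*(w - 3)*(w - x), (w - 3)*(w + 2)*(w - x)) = -w^2 + w*x + 3*w - 3*x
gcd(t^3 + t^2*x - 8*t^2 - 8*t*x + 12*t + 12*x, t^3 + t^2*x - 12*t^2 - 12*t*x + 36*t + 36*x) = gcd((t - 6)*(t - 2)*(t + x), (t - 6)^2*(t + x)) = t^2 + t*x - 6*t - 6*x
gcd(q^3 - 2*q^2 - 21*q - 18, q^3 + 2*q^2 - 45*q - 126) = q + 3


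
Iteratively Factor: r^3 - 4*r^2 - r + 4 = (r + 1)*(r^2 - 5*r + 4) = (r - 1)*(r + 1)*(r - 4)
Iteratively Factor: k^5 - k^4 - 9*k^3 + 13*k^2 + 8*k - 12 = (k - 2)*(k^4 + k^3 - 7*k^2 - k + 6) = (k - 2)*(k + 1)*(k^3 - 7*k + 6) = (k - 2)*(k + 1)*(k + 3)*(k^2 - 3*k + 2) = (k - 2)^2*(k + 1)*(k + 3)*(k - 1)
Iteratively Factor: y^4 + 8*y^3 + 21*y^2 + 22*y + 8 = (y + 1)*(y^3 + 7*y^2 + 14*y + 8) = (y + 1)^2*(y^2 + 6*y + 8) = (y + 1)^2*(y + 4)*(y + 2)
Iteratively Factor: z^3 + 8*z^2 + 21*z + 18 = (z + 3)*(z^2 + 5*z + 6) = (z + 2)*(z + 3)*(z + 3)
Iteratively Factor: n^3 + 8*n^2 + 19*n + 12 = (n + 4)*(n^2 + 4*n + 3) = (n + 1)*(n + 4)*(n + 3)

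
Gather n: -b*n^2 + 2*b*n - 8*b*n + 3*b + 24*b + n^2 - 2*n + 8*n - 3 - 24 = 27*b + n^2*(1 - b) + n*(6 - 6*b) - 27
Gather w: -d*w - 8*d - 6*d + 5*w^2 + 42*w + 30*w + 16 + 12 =-14*d + 5*w^2 + w*(72 - d) + 28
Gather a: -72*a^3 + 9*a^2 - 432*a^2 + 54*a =-72*a^3 - 423*a^2 + 54*a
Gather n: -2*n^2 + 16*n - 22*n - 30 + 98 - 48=-2*n^2 - 6*n + 20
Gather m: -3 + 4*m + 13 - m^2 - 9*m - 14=-m^2 - 5*m - 4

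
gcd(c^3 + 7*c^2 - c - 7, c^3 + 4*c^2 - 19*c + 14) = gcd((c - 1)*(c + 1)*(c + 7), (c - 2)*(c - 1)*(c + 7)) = c^2 + 6*c - 7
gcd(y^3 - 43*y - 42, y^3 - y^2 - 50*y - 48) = y^2 + 7*y + 6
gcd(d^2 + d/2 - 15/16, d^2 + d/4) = 1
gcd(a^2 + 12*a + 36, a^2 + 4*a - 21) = 1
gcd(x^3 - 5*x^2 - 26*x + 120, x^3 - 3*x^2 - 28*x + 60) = x^2 - x - 30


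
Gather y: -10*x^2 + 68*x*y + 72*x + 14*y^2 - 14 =-10*x^2 + 68*x*y + 72*x + 14*y^2 - 14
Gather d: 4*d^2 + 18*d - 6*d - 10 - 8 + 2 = 4*d^2 + 12*d - 16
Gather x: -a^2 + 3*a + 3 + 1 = -a^2 + 3*a + 4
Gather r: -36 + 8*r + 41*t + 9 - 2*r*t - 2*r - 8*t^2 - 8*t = r*(6 - 2*t) - 8*t^2 + 33*t - 27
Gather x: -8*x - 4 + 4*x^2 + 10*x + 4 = 4*x^2 + 2*x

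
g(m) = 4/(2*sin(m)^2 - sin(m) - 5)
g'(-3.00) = -0.27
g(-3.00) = -0.83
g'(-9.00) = -0.53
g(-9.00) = -0.94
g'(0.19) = 0.04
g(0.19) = -0.78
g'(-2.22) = -1.18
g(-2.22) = -1.36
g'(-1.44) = 0.62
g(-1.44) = -1.96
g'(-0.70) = 0.88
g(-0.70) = -1.13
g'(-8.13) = -1.11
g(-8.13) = -1.83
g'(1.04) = -0.26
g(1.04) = -0.91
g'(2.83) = 0.03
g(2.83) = -0.78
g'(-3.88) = 0.22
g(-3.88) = -0.84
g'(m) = 4*(-4*sin(m)*cos(m) + cos(m))/(2*sin(m)^2 - sin(m) - 5)^2 = 4*(1 - 4*sin(m))*cos(m)/(sin(m) + cos(2*m) + 4)^2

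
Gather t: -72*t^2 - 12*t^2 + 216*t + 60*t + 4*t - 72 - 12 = -84*t^2 + 280*t - 84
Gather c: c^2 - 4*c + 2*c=c^2 - 2*c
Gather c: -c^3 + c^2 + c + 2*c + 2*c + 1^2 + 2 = -c^3 + c^2 + 5*c + 3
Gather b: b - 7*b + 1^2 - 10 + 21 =12 - 6*b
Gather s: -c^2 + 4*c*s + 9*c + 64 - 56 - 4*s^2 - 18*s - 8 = -c^2 + 9*c - 4*s^2 + s*(4*c - 18)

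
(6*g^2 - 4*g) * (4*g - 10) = 24*g^3 - 76*g^2 + 40*g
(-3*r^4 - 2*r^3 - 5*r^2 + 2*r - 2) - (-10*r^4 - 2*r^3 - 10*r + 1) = 7*r^4 - 5*r^2 + 12*r - 3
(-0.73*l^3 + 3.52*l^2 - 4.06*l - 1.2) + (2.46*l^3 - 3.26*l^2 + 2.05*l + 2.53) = 1.73*l^3 + 0.26*l^2 - 2.01*l + 1.33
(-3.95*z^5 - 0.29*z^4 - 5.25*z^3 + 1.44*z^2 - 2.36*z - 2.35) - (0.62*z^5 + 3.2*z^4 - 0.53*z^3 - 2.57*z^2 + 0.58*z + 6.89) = -4.57*z^5 - 3.49*z^4 - 4.72*z^3 + 4.01*z^2 - 2.94*z - 9.24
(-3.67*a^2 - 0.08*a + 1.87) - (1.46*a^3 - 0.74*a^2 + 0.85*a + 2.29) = -1.46*a^3 - 2.93*a^2 - 0.93*a - 0.42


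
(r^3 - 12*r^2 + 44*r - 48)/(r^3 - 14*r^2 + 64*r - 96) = (r - 2)/(r - 4)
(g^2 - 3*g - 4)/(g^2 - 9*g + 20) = (g + 1)/(g - 5)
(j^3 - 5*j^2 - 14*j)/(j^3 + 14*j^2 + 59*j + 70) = j*(j - 7)/(j^2 + 12*j + 35)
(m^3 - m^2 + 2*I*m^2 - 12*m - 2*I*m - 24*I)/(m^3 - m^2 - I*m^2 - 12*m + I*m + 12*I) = (m + 2*I)/(m - I)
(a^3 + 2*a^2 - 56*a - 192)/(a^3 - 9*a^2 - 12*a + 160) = (a + 6)/(a - 5)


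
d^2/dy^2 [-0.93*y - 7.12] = 0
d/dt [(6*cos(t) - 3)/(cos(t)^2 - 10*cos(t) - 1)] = 6*(cos(t)^2 - cos(t) + 6)*sin(t)/(sin(t)^2 + 10*cos(t))^2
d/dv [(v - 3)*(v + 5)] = 2*v + 2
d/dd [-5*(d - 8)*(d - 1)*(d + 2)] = -15*d^2 + 70*d + 50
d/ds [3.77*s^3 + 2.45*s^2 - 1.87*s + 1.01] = 11.31*s^2 + 4.9*s - 1.87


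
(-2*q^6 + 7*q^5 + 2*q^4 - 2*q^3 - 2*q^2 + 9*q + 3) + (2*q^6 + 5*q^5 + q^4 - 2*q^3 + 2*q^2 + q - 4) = 12*q^5 + 3*q^4 - 4*q^3 + 10*q - 1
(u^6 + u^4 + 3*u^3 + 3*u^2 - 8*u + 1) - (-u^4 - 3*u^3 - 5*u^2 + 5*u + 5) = u^6 + 2*u^4 + 6*u^3 + 8*u^2 - 13*u - 4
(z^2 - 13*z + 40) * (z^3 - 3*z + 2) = z^5 - 13*z^4 + 37*z^3 + 41*z^2 - 146*z + 80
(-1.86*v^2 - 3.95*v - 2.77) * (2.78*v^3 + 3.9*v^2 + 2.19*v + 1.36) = -5.1708*v^5 - 18.235*v^4 - 27.179*v^3 - 21.9831*v^2 - 11.4383*v - 3.7672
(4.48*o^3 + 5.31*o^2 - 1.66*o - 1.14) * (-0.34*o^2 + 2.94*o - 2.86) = -1.5232*o^5 + 11.3658*o^4 + 3.363*o^3 - 19.6794*o^2 + 1.396*o + 3.2604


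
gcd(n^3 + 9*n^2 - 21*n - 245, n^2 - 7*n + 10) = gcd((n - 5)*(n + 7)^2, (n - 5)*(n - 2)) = n - 5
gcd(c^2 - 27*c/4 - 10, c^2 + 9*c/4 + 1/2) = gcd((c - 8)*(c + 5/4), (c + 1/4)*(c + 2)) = 1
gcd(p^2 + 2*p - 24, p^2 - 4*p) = p - 4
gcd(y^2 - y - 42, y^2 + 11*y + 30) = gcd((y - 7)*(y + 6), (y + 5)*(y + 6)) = y + 6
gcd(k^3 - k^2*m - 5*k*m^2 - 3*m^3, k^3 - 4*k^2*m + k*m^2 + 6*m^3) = k^2 - 2*k*m - 3*m^2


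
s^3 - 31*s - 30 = (s - 6)*(s + 1)*(s + 5)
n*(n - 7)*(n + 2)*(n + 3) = n^4 - 2*n^3 - 29*n^2 - 42*n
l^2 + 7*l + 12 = (l + 3)*(l + 4)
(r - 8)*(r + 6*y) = r^2 + 6*r*y - 8*r - 48*y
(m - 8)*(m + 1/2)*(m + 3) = m^3 - 9*m^2/2 - 53*m/2 - 12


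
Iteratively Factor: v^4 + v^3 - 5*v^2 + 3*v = (v + 3)*(v^3 - 2*v^2 + v) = (v - 1)*(v + 3)*(v^2 - v) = (v - 1)^2*(v + 3)*(v)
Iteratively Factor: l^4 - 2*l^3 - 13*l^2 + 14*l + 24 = (l - 2)*(l^3 - 13*l - 12) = (l - 4)*(l - 2)*(l^2 + 4*l + 3) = (l - 4)*(l - 2)*(l + 1)*(l + 3)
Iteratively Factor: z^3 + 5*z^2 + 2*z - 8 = (z + 2)*(z^2 + 3*z - 4) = (z + 2)*(z + 4)*(z - 1)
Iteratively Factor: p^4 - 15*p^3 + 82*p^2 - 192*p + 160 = (p - 4)*(p^3 - 11*p^2 + 38*p - 40) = (p - 5)*(p - 4)*(p^2 - 6*p + 8) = (p - 5)*(p - 4)*(p - 2)*(p - 4)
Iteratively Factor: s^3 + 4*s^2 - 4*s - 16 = (s + 2)*(s^2 + 2*s - 8) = (s - 2)*(s + 2)*(s + 4)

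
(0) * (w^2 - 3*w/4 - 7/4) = 0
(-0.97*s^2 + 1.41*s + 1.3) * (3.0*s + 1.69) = -2.91*s^3 + 2.5907*s^2 + 6.2829*s + 2.197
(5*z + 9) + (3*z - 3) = 8*z + 6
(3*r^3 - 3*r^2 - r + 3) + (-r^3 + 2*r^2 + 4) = 2*r^3 - r^2 - r + 7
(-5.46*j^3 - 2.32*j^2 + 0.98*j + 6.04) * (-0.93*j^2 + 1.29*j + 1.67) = 5.0778*j^5 - 4.8858*j^4 - 13.0224*j^3 - 8.2274*j^2 + 9.4282*j + 10.0868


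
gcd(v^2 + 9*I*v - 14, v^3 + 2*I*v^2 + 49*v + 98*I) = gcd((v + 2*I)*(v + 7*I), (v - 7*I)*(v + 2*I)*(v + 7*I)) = v^2 + 9*I*v - 14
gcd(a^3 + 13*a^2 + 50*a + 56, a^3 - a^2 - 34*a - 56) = a^2 + 6*a + 8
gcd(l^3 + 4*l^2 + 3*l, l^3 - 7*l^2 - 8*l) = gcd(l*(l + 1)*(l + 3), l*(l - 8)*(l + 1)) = l^2 + l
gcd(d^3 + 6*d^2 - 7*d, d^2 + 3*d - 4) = d - 1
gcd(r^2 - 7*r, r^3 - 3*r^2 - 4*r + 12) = 1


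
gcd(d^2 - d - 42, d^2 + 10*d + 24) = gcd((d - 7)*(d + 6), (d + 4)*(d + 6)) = d + 6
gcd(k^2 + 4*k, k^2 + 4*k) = k^2 + 4*k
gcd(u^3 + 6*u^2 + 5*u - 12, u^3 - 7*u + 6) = u^2 + 2*u - 3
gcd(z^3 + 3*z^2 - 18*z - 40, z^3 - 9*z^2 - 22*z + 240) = z + 5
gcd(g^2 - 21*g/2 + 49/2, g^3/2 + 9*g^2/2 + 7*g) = 1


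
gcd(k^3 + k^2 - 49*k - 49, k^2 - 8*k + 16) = 1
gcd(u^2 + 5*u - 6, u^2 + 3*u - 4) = u - 1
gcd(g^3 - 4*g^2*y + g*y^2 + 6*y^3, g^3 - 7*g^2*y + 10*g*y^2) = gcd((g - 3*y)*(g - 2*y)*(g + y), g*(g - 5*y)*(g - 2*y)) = -g + 2*y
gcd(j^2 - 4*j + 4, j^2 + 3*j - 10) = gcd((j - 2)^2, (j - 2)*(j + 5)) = j - 2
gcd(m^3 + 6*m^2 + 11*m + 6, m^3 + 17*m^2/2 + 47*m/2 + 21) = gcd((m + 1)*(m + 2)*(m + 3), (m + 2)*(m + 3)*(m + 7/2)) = m^2 + 5*m + 6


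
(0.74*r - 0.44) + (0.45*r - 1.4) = 1.19*r - 1.84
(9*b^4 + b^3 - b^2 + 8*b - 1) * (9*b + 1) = 81*b^5 + 18*b^4 - 8*b^3 + 71*b^2 - b - 1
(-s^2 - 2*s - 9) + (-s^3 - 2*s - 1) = -s^3 - s^2 - 4*s - 10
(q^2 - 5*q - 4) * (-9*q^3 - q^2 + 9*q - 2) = -9*q^5 + 44*q^4 + 50*q^3 - 43*q^2 - 26*q + 8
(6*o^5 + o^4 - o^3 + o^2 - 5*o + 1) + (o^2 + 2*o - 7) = 6*o^5 + o^4 - o^3 + 2*o^2 - 3*o - 6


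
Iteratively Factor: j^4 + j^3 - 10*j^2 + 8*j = (j + 4)*(j^3 - 3*j^2 + 2*j) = j*(j + 4)*(j^2 - 3*j + 2) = j*(j - 1)*(j + 4)*(j - 2)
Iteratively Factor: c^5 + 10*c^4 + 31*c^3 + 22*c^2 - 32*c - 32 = (c + 1)*(c^4 + 9*c^3 + 22*c^2 - 32) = (c + 1)*(c + 4)*(c^3 + 5*c^2 + 2*c - 8) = (c + 1)*(c + 4)^2*(c^2 + c - 2) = (c + 1)*(c + 2)*(c + 4)^2*(c - 1)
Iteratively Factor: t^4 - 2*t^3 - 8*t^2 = (t - 4)*(t^3 + 2*t^2) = (t - 4)*(t + 2)*(t^2) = t*(t - 4)*(t + 2)*(t)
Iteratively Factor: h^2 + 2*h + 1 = (h + 1)*(h + 1)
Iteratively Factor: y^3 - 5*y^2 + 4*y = (y - 4)*(y^2 - y) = y*(y - 4)*(y - 1)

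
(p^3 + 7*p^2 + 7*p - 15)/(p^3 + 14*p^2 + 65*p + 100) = (p^2 + 2*p - 3)/(p^2 + 9*p + 20)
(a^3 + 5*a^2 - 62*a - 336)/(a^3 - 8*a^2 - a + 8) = (a^2 + 13*a + 42)/(a^2 - 1)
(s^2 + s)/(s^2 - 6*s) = (s + 1)/(s - 6)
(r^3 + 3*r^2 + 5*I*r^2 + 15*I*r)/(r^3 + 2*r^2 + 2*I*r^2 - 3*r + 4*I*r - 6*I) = r*(r + 5*I)/(r^2 + r*(-1 + 2*I) - 2*I)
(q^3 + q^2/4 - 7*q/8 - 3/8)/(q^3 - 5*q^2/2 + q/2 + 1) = (q + 3/4)/(q - 2)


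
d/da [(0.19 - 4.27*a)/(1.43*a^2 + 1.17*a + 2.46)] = (6.1061*a^2 - 0.5434*a - 10.7265)/(2.0449*a^4 + 3.3462*a^3 + 8.4045*a^2 + 5.7564*a + 6.0516)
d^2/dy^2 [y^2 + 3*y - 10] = 2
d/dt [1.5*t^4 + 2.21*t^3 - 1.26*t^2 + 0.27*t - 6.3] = 6.0*t^3 + 6.63*t^2 - 2.52*t + 0.27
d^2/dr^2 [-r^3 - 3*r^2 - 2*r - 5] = -6*r - 6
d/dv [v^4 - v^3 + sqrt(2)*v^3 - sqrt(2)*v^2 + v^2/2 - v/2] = 4*v^3 - 3*v^2 + 3*sqrt(2)*v^2 - 2*sqrt(2)*v + v - 1/2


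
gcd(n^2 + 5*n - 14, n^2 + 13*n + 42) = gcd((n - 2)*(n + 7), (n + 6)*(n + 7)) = n + 7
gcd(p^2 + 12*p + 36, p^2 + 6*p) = p + 6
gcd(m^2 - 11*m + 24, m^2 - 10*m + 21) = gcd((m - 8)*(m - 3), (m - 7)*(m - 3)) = m - 3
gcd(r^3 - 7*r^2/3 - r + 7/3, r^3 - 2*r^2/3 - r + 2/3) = r^2 - 1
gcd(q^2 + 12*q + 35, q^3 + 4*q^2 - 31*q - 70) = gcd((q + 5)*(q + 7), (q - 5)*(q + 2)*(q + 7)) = q + 7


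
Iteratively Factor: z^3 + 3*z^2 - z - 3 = (z - 1)*(z^2 + 4*z + 3) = (z - 1)*(z + 3)*(z + 1)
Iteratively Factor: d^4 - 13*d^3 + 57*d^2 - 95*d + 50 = (d - 5)*(d^3 - 8*d^2 + 17*d - 10) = (d - 5)*(d - 2)*(d^2 - 6*d + 5) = (d - 5)^2*(d - 2)*(d - 1)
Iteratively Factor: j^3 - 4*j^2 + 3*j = (j - 3)*(j^2 - j) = (j - 3)*(j - 1)*(j)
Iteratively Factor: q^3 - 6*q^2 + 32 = (q - 4)*(q^2 - 2*q - 8) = (q - 4)*(q + 2)*(q - 4)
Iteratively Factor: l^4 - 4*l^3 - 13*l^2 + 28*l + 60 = (l - 3)*(l^3 - l^2 - 16*l - 20) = (l - 5)*(l - 3)*(l^2 + 4*l + 4) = (l - 5)*(l - 3)*(l + 2)*(l + 2)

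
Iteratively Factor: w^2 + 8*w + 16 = (w + 4)*(w + 4)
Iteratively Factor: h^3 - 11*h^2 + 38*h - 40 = (h - 2)*(h^2 - 9*h + 20) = (h - 5)*(h - 2)*(h - 4)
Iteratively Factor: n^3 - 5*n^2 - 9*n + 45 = (n + 3)*(n^2 - 8*n + 15) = (n - 5)*(n + 3)*(n - 3)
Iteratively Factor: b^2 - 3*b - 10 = (b + 2)*(b - 5)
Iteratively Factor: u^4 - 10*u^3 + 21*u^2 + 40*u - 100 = (u + 2)*(u^3 - 12*u^2 + 45*u - 50) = (u - 5)*(u + 2)*(u^2 - 7*u + 10) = (u - 5)^2*(u + 2)*(u - 2)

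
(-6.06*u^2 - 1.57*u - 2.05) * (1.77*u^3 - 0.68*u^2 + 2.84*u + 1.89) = -10.7262*u^5 + 1.3419*u^4 - 19.7713*u^3 - 14.5182*u^2 - 8.7893*u - 3.8745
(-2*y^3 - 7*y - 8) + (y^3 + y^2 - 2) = -y^3 + y^2 - 7*y - 10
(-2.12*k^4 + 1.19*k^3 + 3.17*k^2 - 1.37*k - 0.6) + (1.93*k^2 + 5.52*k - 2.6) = -2.12*k^4 + 1.19*k^3 + 5.1*k^2 + 4.15*k - 3.2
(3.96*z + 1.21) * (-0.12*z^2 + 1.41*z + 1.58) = -0.4752*z^3 + 5.4384*z^2 + 7.9629*z + 1.9118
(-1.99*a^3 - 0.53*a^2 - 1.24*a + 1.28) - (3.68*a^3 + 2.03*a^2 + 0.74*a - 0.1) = -5.67*a^3 - 2.56*a^2 - 1.98*a + 1.38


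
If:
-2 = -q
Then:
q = 2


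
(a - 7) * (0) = 0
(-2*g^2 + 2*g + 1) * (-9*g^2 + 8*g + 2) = 18*g^4 - 34*g^3 + 3*g^2 + 12*g + 2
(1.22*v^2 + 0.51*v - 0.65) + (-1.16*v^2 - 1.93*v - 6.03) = 0.0600000000000001*v^2 - 1.42*v - 6.68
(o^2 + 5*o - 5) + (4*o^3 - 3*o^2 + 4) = 4*o^3 - 2*o^2 + 5*o - 1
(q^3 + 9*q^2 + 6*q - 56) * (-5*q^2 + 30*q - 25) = -5*q^5 - 15*q^4 + 215*q^3 + 235*q^2 - 1830*q + 1400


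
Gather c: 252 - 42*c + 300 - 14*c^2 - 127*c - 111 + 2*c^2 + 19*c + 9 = -12*c^2 - 150*c + 450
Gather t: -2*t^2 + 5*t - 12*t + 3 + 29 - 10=-2*t^2 - 7*t + 22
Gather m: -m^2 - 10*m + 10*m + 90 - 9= 81 - m^2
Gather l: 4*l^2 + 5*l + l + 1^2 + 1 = 4*l^2 + 6*l + 2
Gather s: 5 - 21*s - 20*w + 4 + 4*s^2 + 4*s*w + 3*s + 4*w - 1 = 4*s^2 + s*(4*w - 18) - 16*w + 8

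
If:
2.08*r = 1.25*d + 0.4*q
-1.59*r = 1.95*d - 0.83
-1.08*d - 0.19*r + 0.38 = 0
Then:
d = 0.33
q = -0.44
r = 0.12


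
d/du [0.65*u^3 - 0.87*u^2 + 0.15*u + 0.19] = 1.95*u^2 - 1.74*u + 0.15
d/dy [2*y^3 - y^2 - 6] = 2*y*(3*y - 1)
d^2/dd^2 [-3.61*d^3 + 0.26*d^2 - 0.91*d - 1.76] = 0.52 - 21.66*d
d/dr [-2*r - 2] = -2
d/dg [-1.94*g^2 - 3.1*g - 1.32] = -3.88*g - 3.1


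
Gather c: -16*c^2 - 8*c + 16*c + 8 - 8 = -16*c^2 + 8*c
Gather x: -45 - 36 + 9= -72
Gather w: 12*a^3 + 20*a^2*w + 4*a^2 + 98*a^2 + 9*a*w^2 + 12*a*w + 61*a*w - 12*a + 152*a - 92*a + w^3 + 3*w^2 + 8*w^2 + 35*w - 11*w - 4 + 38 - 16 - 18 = 12*a^3 + 102*a^2 + 48*a + w^3 + w^2*(9*a + 11) + w*(20*a^2 + 73*a + 24)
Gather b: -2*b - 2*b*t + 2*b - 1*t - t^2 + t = -2*b*t - t^2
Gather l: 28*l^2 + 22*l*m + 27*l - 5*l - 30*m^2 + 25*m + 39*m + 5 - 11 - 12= 28*l^2 + l*(22*m + 22) - 30*m^2 + 64*m - 18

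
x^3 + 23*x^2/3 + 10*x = x*(x + 5/3)*(x + 6)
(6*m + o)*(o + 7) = 6*m*o + 42*m + o^2 + 7*o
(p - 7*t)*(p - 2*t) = p^2 - 9*p*t + 14*t^2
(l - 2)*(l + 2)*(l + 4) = l^3 + 4*l^2 - 4*l - 16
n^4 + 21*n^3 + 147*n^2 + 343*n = n*(n + 7)^3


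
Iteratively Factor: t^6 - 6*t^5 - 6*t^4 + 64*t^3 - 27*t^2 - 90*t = (t - 5)*(t^5 - t^4 - 11*t^3 + 9*t^2 + 18*t) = (t - 5)*(t + 3)*(t^4 - 4*t^3 + t^2 + 6*t) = (t - 5)*(t + 1)*(t + 3)*(t^3 - 5*t^2 + 6*t) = (t - 5)*(t - 3)*(t + 1)*(t + 3)*(t^2 - 2*t) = t*(t - 5)*(t - 3)*(t + 1)*(t + 3)*(t - 2)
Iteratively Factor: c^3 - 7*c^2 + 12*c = (c - 4)*(c^2 - 3*c) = c*(c - 4)*(c - 3)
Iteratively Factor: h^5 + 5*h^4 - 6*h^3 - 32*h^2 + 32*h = (h + 4)*(h^4 + h^3 - 10*h^2 + 8*h) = (h - 1)*(h + 4)*(h^3 + 2*h^2 - 8*h) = (h - 1)*(h + 4)^2*(h^2 - 2*h) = h*(h - 1)*(h + 4)^2*(h - 2)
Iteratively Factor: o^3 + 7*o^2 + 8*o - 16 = (o + 4)*(o^2 + 3*o - 4) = (o + 4)^2*(o - 1)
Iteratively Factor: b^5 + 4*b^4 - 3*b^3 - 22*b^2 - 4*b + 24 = (b + 2)*(b^4 + 2*b^3 - 7*b^2 - 8*b + 12) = (b - 1)*(b + 2)*(b^3 + 3*b^2 - 4*b - 12) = (b - 1)*(b + 2)*(b + 3)*(b^2 - 4) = (b - 1)*(b + 2)^2*(b + 3)*(b - 2)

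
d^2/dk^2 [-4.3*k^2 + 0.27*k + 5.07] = -8.60000000000000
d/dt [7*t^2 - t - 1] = 14*t - 1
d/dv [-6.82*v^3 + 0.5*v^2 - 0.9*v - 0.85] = -20.46*v^2 + 1.0*v - 0.9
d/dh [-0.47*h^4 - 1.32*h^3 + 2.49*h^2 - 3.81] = h*(-1.88*h^2 - 3.96*h + 4.98)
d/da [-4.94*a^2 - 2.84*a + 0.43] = -9.88*a - 2.84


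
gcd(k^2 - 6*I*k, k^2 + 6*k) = k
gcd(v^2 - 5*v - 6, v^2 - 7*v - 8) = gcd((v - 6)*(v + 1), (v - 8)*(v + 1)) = v + 1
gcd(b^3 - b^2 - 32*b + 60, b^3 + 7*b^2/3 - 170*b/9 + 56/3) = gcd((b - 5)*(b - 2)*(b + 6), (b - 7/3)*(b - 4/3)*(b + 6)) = b + 6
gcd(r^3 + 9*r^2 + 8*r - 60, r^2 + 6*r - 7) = 1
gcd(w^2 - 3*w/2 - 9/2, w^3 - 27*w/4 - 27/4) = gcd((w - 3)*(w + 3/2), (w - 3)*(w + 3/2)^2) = w^2 - 3*w/2 - 9/2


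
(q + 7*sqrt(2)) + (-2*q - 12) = -q - 12 + 7*sqrt(2)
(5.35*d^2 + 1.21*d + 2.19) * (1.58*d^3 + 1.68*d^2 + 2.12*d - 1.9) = 8.453*d^5 + 10.8998*d^4 + 16.835*d^3 - 3.9206*d^2 + 2.3438*d - 4.161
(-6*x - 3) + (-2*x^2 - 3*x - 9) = -2*x^2 - 9*x - 12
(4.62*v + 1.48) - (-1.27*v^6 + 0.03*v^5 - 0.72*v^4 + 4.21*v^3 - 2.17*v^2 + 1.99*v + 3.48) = 1.27*v^6 - 0.03*v^5 + 0.72*v^4 - 4.21*v^3 + 2.17*v^2 + 2.63*v - 2.0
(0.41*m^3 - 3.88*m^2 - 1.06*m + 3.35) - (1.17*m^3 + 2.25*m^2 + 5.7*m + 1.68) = -0.76*m^3 - 6.13*m^2 - 6.76*m + 1.67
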